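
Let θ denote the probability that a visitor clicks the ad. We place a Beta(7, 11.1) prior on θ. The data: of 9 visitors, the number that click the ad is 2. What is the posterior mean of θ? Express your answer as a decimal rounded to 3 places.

The binomial likelihood is conjugate to the Beta prior: with 2 successes and 7 failures, the posterior is Beta(7+2, 11.1+7) = Beta(9, 18.1).
Posterior mean = α/(α+β) = 9/27.1 = 0.332.

Posterior mean ≈ 0.332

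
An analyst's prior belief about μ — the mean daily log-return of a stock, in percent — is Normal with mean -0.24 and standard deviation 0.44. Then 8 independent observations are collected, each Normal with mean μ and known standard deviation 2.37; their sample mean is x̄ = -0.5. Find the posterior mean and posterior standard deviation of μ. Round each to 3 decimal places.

Posterior mean ≈ -0.296; posterior SD ≈ 0.390

With known σ, the Normal prior is conjugate. Weight on the data is w = (n/σ²)/(n/σ² + 1/τ₀²) = 1.42427/(1.42427+5.16529) = 0.21614.
Posterior mean = w·x̄ + (1−w)·μ₀ = 0.21614·-0.5 + 0.78386·-0.24 = -0.296. Posterior variance = 1/(1.42427+5.16529) = 0.151755, so SD = 0.390.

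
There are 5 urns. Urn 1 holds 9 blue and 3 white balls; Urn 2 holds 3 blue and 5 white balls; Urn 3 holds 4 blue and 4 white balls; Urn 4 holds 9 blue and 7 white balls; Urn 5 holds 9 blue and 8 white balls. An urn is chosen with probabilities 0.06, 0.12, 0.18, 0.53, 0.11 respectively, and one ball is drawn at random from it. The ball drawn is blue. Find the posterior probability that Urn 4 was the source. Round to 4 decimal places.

Posterior probability ≈ 0.5558

P(blue|Urn 1) = 0.75; P(blue|Urn 2) = 0.375; P(blue|Urn 3) = 0.5; P(blue|Urn 4) = 0.5625; P(blue|Urn 5) = 0.5294.
Prior × likelihood for each source: 0.06·0.75=0.04500, 0.12·0.375=0.04500, 0.18·0.5=0.09000, 0.53·0.5625=0.2981, 0.11·0.5294=0.05824. Summing gives P(blue) = 0.53636.
P(Urn 4 | blue) = 0.2981 / 0.53636 = 0.5558.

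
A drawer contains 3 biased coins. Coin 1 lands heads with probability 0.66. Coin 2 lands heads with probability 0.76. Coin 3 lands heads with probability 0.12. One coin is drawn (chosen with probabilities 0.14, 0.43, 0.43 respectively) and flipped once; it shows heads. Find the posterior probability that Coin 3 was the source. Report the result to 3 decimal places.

Posterior probability ≈ 0.110

P(heads|C1) = 0.66; P(heads|C2) = 0.76; P(heads|C3) = 0.12.
Prior × likelihood for each source: 0.14·0.66=0.09240, 0.43·0.76=0.3268, 0.43·0.12=0.05160. Summing gives P(heads) = 0.47080.
P(Coin 3 | heads) = 0.05160 / 0.47080 = 0.110.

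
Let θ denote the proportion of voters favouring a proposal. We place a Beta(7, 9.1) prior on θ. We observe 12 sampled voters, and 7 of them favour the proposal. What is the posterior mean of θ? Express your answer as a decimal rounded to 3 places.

Posterior mean ≈ 0.498

The binomial likelihood is conjugate to the Beta prior: with 7 successes and 5 failures, the posterior is Beta(7+7, 9.1+5) = Beta(14, 14.1).
Posterior mean = α/(α+β) = 14/28.1 = 0.498.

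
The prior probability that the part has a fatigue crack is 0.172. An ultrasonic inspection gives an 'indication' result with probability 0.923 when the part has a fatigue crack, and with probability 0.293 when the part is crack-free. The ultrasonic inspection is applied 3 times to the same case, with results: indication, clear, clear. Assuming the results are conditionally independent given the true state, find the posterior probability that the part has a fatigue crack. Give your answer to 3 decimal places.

With H the event that the part has a fatigue crack, the joint likelihood of the observed sequence is P(data|H) = 0.923·0.077·0.077 = 0.0054725 and P(data|¬H) = 0.293·0.707·0.707 = 0.14646.
Bayes: P(H|data) = 0.172·0.0054725 / (0.172·0.0054725 + 0.828·0.14646) = 0.00094126/0.12221 = 0.0077.

Posterior P(H) ≈ 0.008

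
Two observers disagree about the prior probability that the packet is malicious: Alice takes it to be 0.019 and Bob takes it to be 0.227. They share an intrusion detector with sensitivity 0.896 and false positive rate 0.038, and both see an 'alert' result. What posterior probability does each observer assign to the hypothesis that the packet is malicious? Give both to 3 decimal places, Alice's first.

The likelihood ratio for an 'alert' result is 0.896/0.038 = 23.579.
Alice: prior odds 0.019/0.981 = 0.019368; posterior odds 0.45668; posterior probability 0.314.
Bob: prior odds 0.227/0.773 = 0.29366; posterior odds 6.9242; posterior probability 0.874.

Alice: 0.314; Bob: 0.874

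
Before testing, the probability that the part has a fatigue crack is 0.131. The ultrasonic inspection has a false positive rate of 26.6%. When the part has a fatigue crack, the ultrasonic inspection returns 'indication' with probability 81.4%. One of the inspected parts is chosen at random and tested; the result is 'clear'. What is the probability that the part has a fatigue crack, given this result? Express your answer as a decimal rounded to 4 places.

P(H | E) ≈ 0.0368

Let H be the event that the part has a fatigue crack. P(H) = 0.131, so P(¬H) = 0.869. With E the 'clear' result, P(E|H) = 0.186 and P(E|¬H) = 0.734.
P(E) = 0.186·0.131 + 0.734·0.869 = 0.024366 + 0.63785 = 0.66221.
By Bayes' theorem, P(H|E) = 0.024366 / 0.66221 = 0.0368.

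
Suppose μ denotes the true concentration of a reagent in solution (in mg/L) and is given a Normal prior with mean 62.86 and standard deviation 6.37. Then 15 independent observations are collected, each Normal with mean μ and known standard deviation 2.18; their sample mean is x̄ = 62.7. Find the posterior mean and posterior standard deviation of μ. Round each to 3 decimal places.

With known σ, the Normal prior is conjugate. Weight on the data is w = (n/σ²)/(n/σ² + 1/τ₀²) = 3.15630/(3.15630+0.0246446) = 0.99225.
Posterior mean = w·x̄ + (1−w)·μ₀ = 0.99225·62.7 + 0.0077476·62.86 = 62.701. Posterior variance = 1/(3.15630+0.0246446) = 0.314372, so SD = 0.561.

Posterior mean ≈ 62.701; posterior SD ≈ 0.561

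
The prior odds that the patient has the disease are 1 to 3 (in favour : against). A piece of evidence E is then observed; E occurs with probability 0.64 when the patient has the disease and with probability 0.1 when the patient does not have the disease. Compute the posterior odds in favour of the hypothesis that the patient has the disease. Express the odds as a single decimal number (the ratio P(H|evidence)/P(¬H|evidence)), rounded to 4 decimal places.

Posterior odds ≈ 2.1333

Prior odds = 1/3 = 0.33333. In log-odds, ln(0.33333) = -1.0986.
Add log likelihood ratio: ln(6.4000) = 1.8563.
Posterior log-odds = 0.75769, so posterior odds = exp(0.75769) = 2.1333.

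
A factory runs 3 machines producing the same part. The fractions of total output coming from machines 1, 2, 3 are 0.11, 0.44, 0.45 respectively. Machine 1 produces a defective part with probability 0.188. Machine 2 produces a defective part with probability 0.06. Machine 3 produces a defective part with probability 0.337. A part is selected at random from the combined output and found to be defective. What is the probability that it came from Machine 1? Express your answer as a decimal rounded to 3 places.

Posterior probability ≈ 0.104

P(defective|M1) = 0.188; P(defective|M2) = 0.06; P(defective|M3) = 0.337.
Prior × likelihood for each source: 0.11·0.188=0.02068, 0.44·0.06=0.02640, 0.45·0.337=0.1517. Summing gives P(defective) = 0.19873.
P(Machine 1 | defective) = 0.02068 / 0.19873 = 0.104.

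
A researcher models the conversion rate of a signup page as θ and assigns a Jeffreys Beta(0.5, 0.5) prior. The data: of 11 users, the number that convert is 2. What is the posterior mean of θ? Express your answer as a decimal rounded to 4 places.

Observing 2 successes and 9 failures updates Beta(0.5, 0.5) by adding the success and failure counts to the two shape parameters: α = 0.5+2 = 2.5, β = 0.5+9 = 9.5.
E[θ | data] = 2.5/(2.5+9.5) = 0.2083.

Posterior mean ≈ 0.2083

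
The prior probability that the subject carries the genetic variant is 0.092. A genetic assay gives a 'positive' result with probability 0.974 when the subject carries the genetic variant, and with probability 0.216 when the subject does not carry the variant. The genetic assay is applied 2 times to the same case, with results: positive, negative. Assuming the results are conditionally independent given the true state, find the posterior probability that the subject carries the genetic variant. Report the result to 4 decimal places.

With H the event that the subject carries the genetic variant, the joint likelihood of the observed sequence is P(data|H) = 0.974·0.026 = 0.025324 and P(data|¬H) = 0.216·0.784 = 0.16934.
Bayes: P(H|data) = 0.092·0.025324 / (0.092·0.025324 + 0.908·0.16934) = 0.0023298/0.15609 = 0.0149.

Posterior P(H) ≈ 0.0149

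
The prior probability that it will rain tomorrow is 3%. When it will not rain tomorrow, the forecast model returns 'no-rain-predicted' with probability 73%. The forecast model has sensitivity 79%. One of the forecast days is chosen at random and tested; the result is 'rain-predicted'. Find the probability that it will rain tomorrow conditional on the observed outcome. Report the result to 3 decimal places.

P(H | E) ≈ 0.083

Let H be the event that it will rain tomorrow. P(H) = 0.03, so P(¬H) = 0.97. With E the 'rain-predicted' result, P(E|H) = 0.79 and P(E|¬H) = 0.27.
P(E) = 0.79·0.03 + 0.27·0.97 = 0.023700 + 0.26190 = 0.28560.
By Bayes' theorem, P(H|E) = 0.023700 / 0.28560 = 0.083.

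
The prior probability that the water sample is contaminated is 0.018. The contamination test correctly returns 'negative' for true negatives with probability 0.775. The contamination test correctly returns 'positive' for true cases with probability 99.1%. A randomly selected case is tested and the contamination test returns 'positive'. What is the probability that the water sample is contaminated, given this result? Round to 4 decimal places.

Write H for 'the water sample is contaminated'. Prior odds H:¬H = 0.018/0.982 = 0.018330. For the 'positive' outcome, the likelihood ratio is 0.991/0.225 = 4.4044.
Posterior odds = 0.018330 × 4.4044 = 0.080733, so P(H|E) = 0.080733/(1+0.080733) = 0.0747.

P(H | E) ≈ 0.0747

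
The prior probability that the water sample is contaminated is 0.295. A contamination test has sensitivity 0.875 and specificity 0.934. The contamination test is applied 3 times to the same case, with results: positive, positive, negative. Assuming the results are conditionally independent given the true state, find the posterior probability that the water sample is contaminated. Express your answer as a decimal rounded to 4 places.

Let H be the event that the water sample is contaminated; start with P(H) = 0.295. P('positive'|H) = 0.875, P('positive'|¬H) = 0.066.
Update on result 1 ('positive'): P(H) ← 0.875·0.2950 / (0.875·0.2950 + 0.066·0.7050) = 0.25812/0.30466 = 0.8473.
Update on result 2 ('positive'): P(H) ← 0.875·0.8473 / (0.875·0.8473 + 0.066·0.1527) = 0.74136/0.75144 = 0.9866.
Update on result 3 ('negative'): P(H) ← 0.125·0.9866 / (0.125·0.9866 + 0.934·0.0134) = 0.12332/0.13585 = 0.9078.

Posterior P(H) ≈ 0.9078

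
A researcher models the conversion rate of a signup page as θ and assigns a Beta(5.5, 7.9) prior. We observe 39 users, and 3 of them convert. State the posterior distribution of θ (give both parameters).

Posterior: Beta(8.5, 43.9)

Observing 3 successes and 36 failures updates Beta(5.5, 7.9) by adding the success and failure counts to the two shape parameters: α = 5.5+3 = 8.5, β = 7.9+36 = 43.9.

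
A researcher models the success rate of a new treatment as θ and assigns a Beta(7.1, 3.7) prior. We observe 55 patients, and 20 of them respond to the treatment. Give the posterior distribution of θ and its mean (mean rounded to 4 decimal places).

Posterior: Beta(27.1, 38.7); mean ≈ 0.4119

Observing 20 successes and 35 failures updates Beta(7.1, 3.7) by adding the success and failure counts to the two shape parameters: α = 7.1+20 = 27.1, β = 3.7+35 = 38.7.
E[θ | data] = 27.1/(27.1+38.7) = 0.4119.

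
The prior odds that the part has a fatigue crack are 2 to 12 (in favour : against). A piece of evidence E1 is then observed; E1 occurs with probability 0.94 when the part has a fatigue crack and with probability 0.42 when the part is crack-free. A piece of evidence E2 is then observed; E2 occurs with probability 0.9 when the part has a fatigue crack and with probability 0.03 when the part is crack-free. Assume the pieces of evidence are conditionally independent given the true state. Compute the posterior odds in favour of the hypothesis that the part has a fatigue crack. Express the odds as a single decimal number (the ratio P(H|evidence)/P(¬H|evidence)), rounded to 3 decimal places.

Prior odds = 2/12 = 0.16667. In log-odds, ln(0.16667) = -1.7918.
Add log likelihood ratios: ln(2.2381) + ln(30.000) = 4.2068.
Posterior log-odds = 2.4151, so posterior odds = exp(2.4151) = 11.190.

Posterior odds ≈ 11.190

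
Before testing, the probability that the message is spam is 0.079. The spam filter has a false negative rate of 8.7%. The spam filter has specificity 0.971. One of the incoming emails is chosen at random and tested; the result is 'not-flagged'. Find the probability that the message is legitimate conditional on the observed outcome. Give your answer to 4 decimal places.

Let H be the event that the message is spam. P(H) = 0.079, so P(¬H) = 0.921. With E the 'not-flagged' result, P(E|H) = 0.087 and P(E|¬H) = 0.971.
P(E) = 0.087·0.079 + 0.971·0.921 = 0.0068730 + 0.89429 = 0.90116.
By Bayes' theorem, P(H|E) = 0.0068730 / 0.90116 = 0.0076. Hence P(¬H|E) = 1 − 0.0076 = 0.9924.

P(¬H | E) ≈ 0.9924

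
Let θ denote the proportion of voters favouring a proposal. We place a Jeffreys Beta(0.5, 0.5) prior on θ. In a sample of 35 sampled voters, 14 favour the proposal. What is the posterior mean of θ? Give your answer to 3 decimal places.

Posterior mean ≈ 0.403

The binomial likelihood is conjugate to the Beta prior: with 14 successes and 21 failures, the posterior is Beta(0.5+14, 0.5+21) = Beta(14.5, 21.5).
E[θ | data] = 14.5/(14.5+21.5) = 0.403.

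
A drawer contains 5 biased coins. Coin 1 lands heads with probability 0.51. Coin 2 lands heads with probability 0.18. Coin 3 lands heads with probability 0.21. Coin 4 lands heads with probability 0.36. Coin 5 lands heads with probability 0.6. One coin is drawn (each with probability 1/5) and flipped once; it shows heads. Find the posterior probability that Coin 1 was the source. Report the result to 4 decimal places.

P(heads|C1) = 0.51; P(heads|C2) = 0.18; P(heads|C3) = 0.21; P(heads|C4) = 0.36; P(heads|C5) = 0.6.
Prior × likelihood for each source: 0.2·0.51=0.1020, 0.2·0.18=0.03600, 0.2·0.21=0.04200, 0.2·0.36=0.07200, 0.2·0.6=0.1200. Summing gives P(heads) = 0.37200.
P(Coin 1 | heads) = 0.1020 / 0.37200 = 0.2742.

Posterior probability ≈ 0.2742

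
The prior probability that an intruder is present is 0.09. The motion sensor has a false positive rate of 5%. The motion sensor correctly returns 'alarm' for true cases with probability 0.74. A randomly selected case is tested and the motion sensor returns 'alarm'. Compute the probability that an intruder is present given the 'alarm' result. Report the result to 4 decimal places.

P(H | E) ≈ 0.5941

Write H for 'an intruder is present'. Prior odds H:¬H = 0.09/0.91 = 0.098901. For the 'alarm' outcome, the likelihood ratio is 0.74/0.05 = 14.800.
Posterior odds = 0.098901 × 14.800 = 1.4637, so P(H|E) = 1.4637/(1+1.4637) = 0.5941.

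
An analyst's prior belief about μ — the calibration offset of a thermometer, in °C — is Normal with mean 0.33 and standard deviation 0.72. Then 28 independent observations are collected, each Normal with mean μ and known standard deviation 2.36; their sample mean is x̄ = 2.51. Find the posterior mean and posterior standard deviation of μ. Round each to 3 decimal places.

Prior precision 1/τ₀² = 1/0.72² = 1.92901; data precision n/σ² = 28/2.36² = 5.02729.
Posterior precision = 1.92901 + 5.02729 = 6.95630, giving posterior SD = 1/√6.95630 = 0.379.
Posterior mean = (1.92901·0.33 + 5.02729·2.51) / 6.95630 = 1.905.

Posterior mean ≈ 1.905; posterior SD ≈ 0.379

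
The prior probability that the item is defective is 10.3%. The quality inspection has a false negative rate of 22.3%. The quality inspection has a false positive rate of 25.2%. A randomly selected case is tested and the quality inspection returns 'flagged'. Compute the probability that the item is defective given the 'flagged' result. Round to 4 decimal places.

Write H for 'the item is defective'. Prior odds H:¬H = 0.103/0.897 = 0.11483. For the 'flagged' outcome, the likelihood ratio is 0.777/0.252 = 3.0833.
Posterior odds = 0.11483 × 3.0833 = 0.35405, so P(H|E) = 0.35405/(1+0.35405) = 0.2615.

P(H | E) ≈ 0.2615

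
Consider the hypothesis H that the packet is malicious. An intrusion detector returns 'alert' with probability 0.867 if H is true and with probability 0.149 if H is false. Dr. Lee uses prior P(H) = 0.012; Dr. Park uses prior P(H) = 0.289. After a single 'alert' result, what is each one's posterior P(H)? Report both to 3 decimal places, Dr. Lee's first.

P('+'|H) = 0.867, P('+'|¬H) = 0.149.
Dr. Lee: numerator 0.867·0.012 = 0.010404; evidence = 0.010404+0.149·0.988 = 0.15762; posterior = 0.066.
Dr. Park: numerator 0.867·0.289 = 0.25056; evidence = 0.25056+0.149·0.711 = 0.35650; posterior = 0.703.

Dr. Lee: 0.066; Dr. Park: 0.703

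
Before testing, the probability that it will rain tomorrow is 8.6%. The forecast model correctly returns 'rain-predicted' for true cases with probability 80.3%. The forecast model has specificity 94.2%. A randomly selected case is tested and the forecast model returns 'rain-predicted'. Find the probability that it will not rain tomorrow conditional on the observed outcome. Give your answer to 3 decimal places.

P(¬H | E) ≈ 0.434

Write H for 'it will rain tomorrow'. Prior odds H:¬H = 0.086/0.914 = 0.094092. For the 'rain-predicted' outcome, the likelihood ratio is 0.803/0.058 = 13.845.
Posterior odds = 0.094092 × 13.845 = 1.3027, so P(H|E) = 1.3027/(1+1.3027) = 0.566. Then P(¬H|E) = 1 − 0.566 = 0.434.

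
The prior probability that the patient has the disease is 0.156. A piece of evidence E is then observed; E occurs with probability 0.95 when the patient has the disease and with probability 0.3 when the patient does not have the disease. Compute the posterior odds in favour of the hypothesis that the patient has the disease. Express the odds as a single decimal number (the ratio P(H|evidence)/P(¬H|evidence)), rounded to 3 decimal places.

Posterior odds ≈ 0.585

Prior odds = 0.156/(1−0.156) = 0.18483.
Likelihood ratio for E = 0.95/0.3 = 3.1667.
Posterior odds = prior odds × LR = 0.58531.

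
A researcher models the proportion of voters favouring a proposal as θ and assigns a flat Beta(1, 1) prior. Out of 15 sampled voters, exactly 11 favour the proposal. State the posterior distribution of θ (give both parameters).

Posterior: Beta(12, 5)

The binomial likelihood is conjugate to the Beta prior: with 11 successes and 4 failures, the posterior is Beta(1+11, 1+4) = Beta(12, 5).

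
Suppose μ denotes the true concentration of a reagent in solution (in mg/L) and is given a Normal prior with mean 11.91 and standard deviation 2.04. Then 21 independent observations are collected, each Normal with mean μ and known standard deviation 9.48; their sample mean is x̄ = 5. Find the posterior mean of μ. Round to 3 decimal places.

Prior precision 1/τ₀² = 1/2.04² = 0.240292; data precision n/σ² = 21/9.48² = 0.233670.
Posterior precision = 0.240292 + 0.233670 = 0.473962.
Posterior mean = (0.240292·11.91 + 0.233670·5) / 0.473962 = 8.503.

Posterior mean ≈ 8.503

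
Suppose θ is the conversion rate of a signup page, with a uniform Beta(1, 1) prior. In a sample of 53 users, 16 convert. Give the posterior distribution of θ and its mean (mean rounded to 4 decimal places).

Observing 16 successes and 37 failures updates Beta(1, 1) by adding the success and failure counts to the two shape parameters: α = 1+16 = 17, β = 1+37 = 38.
E[θ | data] = 17/(17+38) = 0.3091.

Posterior: Beta(17, 38); mean ≈ 0.3091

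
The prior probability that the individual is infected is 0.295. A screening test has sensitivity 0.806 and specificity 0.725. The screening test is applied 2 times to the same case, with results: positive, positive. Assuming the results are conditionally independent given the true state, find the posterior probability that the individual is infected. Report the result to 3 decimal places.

With H the event that the individual is infected, the joint likelihood of the observed sequence is P(data|H) = 0.806·0.806 = 0.64964 and P(data|¬H) = 0.275·0.275 = 0.075625.
Bayes: P(H|data) = 0.295·0.64964 / (0.295·0.64964 + 0.705·0.075625) = 0.19164/0.24496 = 0.7823.

Posterior P(H) ≈ 0.782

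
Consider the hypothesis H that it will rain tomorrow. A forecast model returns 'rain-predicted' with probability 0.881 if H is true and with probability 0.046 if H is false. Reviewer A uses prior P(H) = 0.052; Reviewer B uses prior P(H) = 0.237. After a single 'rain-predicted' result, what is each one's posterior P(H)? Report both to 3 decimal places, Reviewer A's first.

P('+'|H) = 0.881, P('+'|¬H) = 0.046.
Reviewer A: numerator 0.881·0.052 = 0.045812; evidence = 0.045812+0.046·0.948 = 0.089420; posterior = 0.512.
Reviewer B: numerator 0.881·0.237 = 0.20880; evidence = 0.20880+0.046·0.763 = 0.24389; posterior = 0.856.

Reviewer A: 0.512; Reviewer B: 0.856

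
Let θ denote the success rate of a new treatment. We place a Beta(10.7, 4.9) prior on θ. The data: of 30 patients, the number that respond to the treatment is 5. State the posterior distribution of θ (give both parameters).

Posterior: Beta(15.7, 29.9)

Observing 5 successes and 25 failures updates Beta(10.7, 4.9) by adding the success and failure counts to the two shape parameters: α = 10.7+5 = 15.7, β = 4.9+25 = 29.9.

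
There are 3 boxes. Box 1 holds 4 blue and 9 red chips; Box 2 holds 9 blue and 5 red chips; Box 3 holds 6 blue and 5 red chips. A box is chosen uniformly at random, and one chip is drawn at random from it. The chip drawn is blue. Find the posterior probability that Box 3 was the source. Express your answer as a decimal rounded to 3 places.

P(blue|Box 1) = 0.3077; P(blue|Box 2) = 0.6429; P(blue|Box 3) = 0.5455.
Prior × likelihood for each source: 0.333333·0.3077=0.1026, 0.333333·0.6429=0.2143, 0.333333·0.5455=0.1818. Summing gives P(blue) = 0.49867.
P(Box 3 | blue) = 0.1818 / 0.49867 = 0.365.

Posterior probability ≈ 0.365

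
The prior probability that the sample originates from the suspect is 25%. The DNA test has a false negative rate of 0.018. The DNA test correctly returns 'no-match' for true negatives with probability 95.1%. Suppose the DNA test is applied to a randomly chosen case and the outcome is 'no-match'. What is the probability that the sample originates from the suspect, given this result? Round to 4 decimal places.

P(H | E) ≈ 0.0063

Write H for 'the sample originates from the suspect'. Prior odds H:¬H = 0.25/0.75 = 0.33333. For the 'no-match' outcome, the likelihood ratio is 0.018/0.951 = 0.018927.
Posterior odds = 0.33333 × 0.018927 = 0.0063091, so P(H|E) = 0.0063091/(1+0.0063091) = 0.0063.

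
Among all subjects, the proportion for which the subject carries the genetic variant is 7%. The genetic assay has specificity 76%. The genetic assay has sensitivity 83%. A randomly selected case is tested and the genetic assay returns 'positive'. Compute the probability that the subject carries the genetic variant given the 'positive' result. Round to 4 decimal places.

P(H | E) ≈ 0.2065

Write H for 'the subject carries the genetic variant'. Prior odds H:¬H = 0.07/0.93 = 0.075269. For the 'positive' outcome, the likelihood ratio is 0.83/0.24 = 3.4583.
Posterior odds = 0.075269 × 3.4583 = 0.26030, so P(H|E) = 0.26030/(1+0.26030) = 0.2065.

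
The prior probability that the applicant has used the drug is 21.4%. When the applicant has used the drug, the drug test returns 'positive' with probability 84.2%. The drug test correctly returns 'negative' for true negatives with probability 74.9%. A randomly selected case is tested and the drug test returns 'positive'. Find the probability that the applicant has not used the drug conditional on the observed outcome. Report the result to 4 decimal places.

P(¬H | E) ≈ 0.5226

Let H be the event that the applicant has used the drug. P(H) = 0.214, so P(¬H) = 0.786. With E the 'positive' result, P(E|H) = 0.842 and P(E|¬H) = 0.251.
P(E) = 0.842·0.214 + 0.251·0.786 = 0.18019 + 0.19729 = 0.37747.
By Bayes' theorem, P(H|E) = 0.18019 / 0.37747 = 0.4774. Hence P(¬H|E) = 1 − 0.4774 = 0.5226.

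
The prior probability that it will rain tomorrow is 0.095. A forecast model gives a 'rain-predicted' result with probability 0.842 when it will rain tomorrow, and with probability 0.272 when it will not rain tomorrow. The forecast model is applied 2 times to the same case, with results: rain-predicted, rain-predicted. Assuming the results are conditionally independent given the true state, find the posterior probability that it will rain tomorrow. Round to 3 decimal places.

With H the event that it will rain tomorrow, the joint likelihood of the observed sequence is P(data|H) = 0.842·0.842 = 0.70896 and P(data|¬H) = 0.272·0.272 = 0.073984.
Bayes: P(H|data) = 0.095·0.70896 / (0.095·0.70896 + 0.905·0.073984) = 0.067352/0.13431 = 0.5015.

Posterior P(H) ≈ 0.501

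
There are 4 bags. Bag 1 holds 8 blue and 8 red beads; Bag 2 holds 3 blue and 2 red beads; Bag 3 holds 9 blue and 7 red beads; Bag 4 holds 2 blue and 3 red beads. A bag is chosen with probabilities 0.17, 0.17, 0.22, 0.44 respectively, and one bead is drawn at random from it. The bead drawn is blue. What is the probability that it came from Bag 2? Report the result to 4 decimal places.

Posterior probability ≈ 0.2096

Tabulate prior·likelihood by source: [1] prior 0.17, lik 0.5, product 0.08500; [2] prior 0.17, lik 0.6, product 0.1020; [3] prior 0.22, lik 0.5625, product 0.1237; [4] prior 0.44, lik 0.4, product 0.1760.
Normalizing constant = 0.48675; the posterior for Bag 2 is its product over the sum, 0.1020/0.48675 = 0.2096.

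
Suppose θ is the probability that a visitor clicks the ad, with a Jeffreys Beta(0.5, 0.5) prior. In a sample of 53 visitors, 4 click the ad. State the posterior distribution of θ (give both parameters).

Posterior: Beta(4.5, 49.5)

The binomial likelihood is conjugate to the Beta prior: with 4 successes and 49 failures, the posterior is Beta(0.5+4, 0.5+49) = Beta(4.5, 49.5).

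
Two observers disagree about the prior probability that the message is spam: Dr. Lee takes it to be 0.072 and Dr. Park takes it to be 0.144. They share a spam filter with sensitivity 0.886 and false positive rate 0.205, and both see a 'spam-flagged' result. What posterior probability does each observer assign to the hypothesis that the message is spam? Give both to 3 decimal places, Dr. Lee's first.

Dr. Lee: 0.251; Dr. Park: 0.421

P('+'|H) = 0.886, P('+'|¬H) = 0.205.
Dr. Lee: numerator 0.886·0.072 = 0.063792; evidence = 0.063792+0.205·0.928 = 0.25403; posterior = 0.251.
Dr. Park: numerator 0.886·0.144 = 0.12758; evidence = 0.12758+0.205·0.856 = 0.30306; posterior = 0.421.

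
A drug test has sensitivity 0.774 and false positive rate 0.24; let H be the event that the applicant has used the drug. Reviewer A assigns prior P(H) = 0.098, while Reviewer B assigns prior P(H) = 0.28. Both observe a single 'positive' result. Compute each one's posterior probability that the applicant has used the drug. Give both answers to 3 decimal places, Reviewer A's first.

Reviewer A: 0.259; Reviewer B: 0.556

P('+'|H) = 0.774, P('+'|¬H) = 0.24.
Reviewer A: numerator 0.774·0.098 = 0.075852; evidence = 0.075852+0.24·0.902 = 0.29233; posterior = 0.259.
Reviewer B: numerator 0.774·0.28 = 0.21672; evidence = 0.21672+0.24·0.72 = 0.38952; posterior = 0.556.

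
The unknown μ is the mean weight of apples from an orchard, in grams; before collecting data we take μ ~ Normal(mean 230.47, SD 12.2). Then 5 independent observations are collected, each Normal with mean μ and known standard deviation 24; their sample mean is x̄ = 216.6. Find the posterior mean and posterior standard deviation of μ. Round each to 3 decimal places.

Posterior mean ≈ 222.651; posterior SD ≈ 8.058

With known σ, the Normal prior is conjugate. Weight on the data is w = (n/σ²)/(n/σ² + 1/τ₀²) = 0.00868056/(0.00868056+0.00671862) = 0.56370.
Posterior mean = w·x̄ + (1−w)·μ₀ = 0.56370·216.6 + 0.43630·230.47 = 222.651. Posterior variance = 1/(0.00868056+0.00671862) = 64.9385, so SD = 8.058.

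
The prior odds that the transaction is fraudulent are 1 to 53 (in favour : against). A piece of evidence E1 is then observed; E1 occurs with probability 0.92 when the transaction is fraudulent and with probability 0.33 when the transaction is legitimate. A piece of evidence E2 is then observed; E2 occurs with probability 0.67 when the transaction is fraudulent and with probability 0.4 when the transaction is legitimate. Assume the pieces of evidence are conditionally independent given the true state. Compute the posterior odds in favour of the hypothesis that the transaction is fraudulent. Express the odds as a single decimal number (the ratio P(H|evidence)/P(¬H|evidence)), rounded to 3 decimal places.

Posterior odds ≈ 0.088

Prior odds = 1/53 = 0.018868.
Likelihood ratio for E1 = 0.92/0.33 = 2.7879.
Likelihood ratio for E2 = 0.67/0.4 = 1.6750.
Posterior odds = prior odds × LR₁ × LR₂ = 0.088107.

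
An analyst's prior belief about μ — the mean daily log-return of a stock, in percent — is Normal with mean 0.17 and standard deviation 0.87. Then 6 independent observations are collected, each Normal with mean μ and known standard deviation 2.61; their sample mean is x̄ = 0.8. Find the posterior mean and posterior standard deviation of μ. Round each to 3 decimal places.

Posterior mean ≈ 0.422; posterior SD ≈ 0.674

Prior precision 1/τ₀² = 1/0.87² = 1.32118; data precision n/σ² = 6/2.61² = 0.880786.
Posterior precision = 1.32118 + 0.880786 = 2.20196, giving posterior SD = 1/√2.20196 = 0.674.
Posterior mean = (1.32118·0.17 + 0.880786·0.8) / 2.20196 = 0.422.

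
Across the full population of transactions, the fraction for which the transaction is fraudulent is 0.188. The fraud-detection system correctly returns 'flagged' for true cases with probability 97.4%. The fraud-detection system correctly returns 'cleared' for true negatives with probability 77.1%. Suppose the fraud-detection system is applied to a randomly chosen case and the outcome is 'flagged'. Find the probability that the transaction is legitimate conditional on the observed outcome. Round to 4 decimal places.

Let H be the event that the transaction is fraudulent. P(H) = 0.188, so P(¬H) = 0.812. With E the 'flagged' result, P(E|H) = 0.974 and P(E|¬H) = 0.229.
P(E) = 0.974·0.188 + 0.229·0.812 = 0.18311 + 0.18595 = 0.36906.
By Bayes' theorem, P(H|E) = 0.18311 / 0.36906 = 0.4962. Hence P(¬H|E) = 1 − 0.4962 = 0.5038.

P(¬H | E) ≈ 0.5038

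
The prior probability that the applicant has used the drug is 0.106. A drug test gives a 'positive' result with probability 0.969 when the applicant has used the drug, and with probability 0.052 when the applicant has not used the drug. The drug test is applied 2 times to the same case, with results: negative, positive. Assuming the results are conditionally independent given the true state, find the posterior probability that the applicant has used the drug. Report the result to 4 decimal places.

Let H be the event that the applicant has used the drug; start with P(H) = 0.106. P('positive'|H) = 0.969, P('positive'|¬H) = 0.052.
Update on result 1 ('negative'): P(H) ← 0.031·0.1060 / (0.031·0.1060 + 0.948·0.8940) = 0.0032860/0.85080 = 0.0039.
Update on result 2 ('positive'): P(H) ← 0.969·0.0039 / (0.969·0.0039 + 0.052·0.9961) = 0.0037425/0.055542 = 0.0674.

Posterior P(H) ≈ 0.0674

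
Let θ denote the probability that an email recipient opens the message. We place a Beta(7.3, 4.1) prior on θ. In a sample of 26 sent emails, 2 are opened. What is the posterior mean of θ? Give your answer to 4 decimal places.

The binomial likelihood is conjugate to the Beta prior: with 2 successes and 24 failures, the posterior is Beta(7.3+2, 4.1+24) = Beta(9.3, 28.1).
Posterior mean = α/(α+β) = 9.3/37.4 = 0.2487.

Posterior mean ≈ 0.2487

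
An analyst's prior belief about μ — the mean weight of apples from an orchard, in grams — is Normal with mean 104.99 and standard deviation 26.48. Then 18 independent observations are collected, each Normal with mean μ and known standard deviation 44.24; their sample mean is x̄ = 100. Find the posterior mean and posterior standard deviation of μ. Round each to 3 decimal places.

Posterior mean ≈ 100.670; posterior SD ≈ 9.702

With known σ, the Normal prior is conjugate. Weight on the data is w = (n/σ²)/(n/σ² + 1/τ₀²) = 0.00919692/(0.00919692+0.00142615) = 0.86575.
Posterior mean = w·x̄ + (1−w)·μ₀ = 0.86575·100 + 0.13425·104.99 = 100.670. Posterior variance = 1/(0.00919692+0.00142615) = 94.1348, so SD = 9.702.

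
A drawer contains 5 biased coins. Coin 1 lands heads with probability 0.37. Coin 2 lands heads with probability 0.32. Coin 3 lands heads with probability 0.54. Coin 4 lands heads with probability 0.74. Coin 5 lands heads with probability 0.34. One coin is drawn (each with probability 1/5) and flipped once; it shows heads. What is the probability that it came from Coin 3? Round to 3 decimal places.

Tabulate prior·likelihood by source: [1] prior 0.2, lik 0.37, product 0.07400; [2] prior 0.2, lik 0.32, product 0.06400; [3] prior 0.2, lik 0.54, product 0.1080; [4] prior 0.2, lik 0.74, product 0.1480; [5] prior 0.2, lik 0.34, product 0.06800.
Normalizing constant = 0.46200; the posterior for Coin 3 is its product over the sum, 0.1080/0.46200 = 0.234.

Posterior probability ≈ 0.234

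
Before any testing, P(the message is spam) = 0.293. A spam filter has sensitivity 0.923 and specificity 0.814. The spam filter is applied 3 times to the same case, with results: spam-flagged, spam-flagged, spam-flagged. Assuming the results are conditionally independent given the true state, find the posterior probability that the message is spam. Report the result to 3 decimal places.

Let H be the event that the message is spam; start with P(H) = 0.293. P('spam-flagged'|H) = 0.923, P('spam-flagged'|¬H) = 0.186.
Update on result 1 ('spam-flagged'): P(H) ← 0.923·0.2930 / (0.923·0.2930 + 0.186·0.7070) = 0.27044/0.40194 = 0.6728.
Update on result 2 ('spam-flagged'): P(H) ← 0.923·0.6728 / (0.923·0.6728 + 0.186·0.3272) = 0.62102/0.68188 = 0.9108.
Update on result 3 ('spam-flagged'): P(H) ← 0.923·0.9108 / (0.923·0.9108 + 0.186·0.0892) = 0.84063/0.85723 = 0.9806.

Posterior P(H) ≈ 0.981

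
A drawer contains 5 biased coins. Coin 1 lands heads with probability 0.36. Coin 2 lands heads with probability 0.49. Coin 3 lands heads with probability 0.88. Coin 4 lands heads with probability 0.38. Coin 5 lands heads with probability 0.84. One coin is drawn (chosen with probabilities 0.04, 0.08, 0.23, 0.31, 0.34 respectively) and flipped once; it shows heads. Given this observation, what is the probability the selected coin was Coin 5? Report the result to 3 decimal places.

Tabulate prior·likelihood by source: [1] prior 0.04, lik 0.36, product 0.01440; [2] prior 0.08, lik 0.49, product 0.03920; [3] prior 0.23, lik 0.88, product 0.2024; [4] prior 0.31, lik 0.38, product 0.1178; [5] prior 0.34, lik 0.84, product 0.2856.
Normalizing constant = 0.65940; the posterior for Coin 5 is its product over the sum, 0.2856/0.65940 = 0.433.

Posterior probability ≈ 0.433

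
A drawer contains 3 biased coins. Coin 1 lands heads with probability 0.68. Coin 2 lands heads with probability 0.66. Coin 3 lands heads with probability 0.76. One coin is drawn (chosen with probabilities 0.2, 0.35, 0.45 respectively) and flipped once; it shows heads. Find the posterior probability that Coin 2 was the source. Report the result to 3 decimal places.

Posterior probability ≈ 0.326

P(heads|C1) = 0.68; P(heads|C2) = 0.66; P(heads|C3) = 0.76.
Prior × likelihood for each source: 0.2·0.68=0.1360, 0.35·0.66=0.2310, 0.45·0.76=0.3420. Summing gives P(heads) = 0.70900.
P(Coin 2 | heads) = 0.2310 / 0.70900 = 0.326.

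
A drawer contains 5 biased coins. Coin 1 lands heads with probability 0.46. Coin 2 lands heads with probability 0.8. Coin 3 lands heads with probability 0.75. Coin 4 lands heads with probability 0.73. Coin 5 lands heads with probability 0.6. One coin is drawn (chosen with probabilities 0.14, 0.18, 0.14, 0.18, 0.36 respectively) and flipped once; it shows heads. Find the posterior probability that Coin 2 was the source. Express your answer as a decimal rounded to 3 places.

Posterior probability ≈ 0.218

Tabulate prior·likelihood by source: [1] prior 0.14, lik 0.46, product 0.06440; [2] prior 0.18, lik 0.8, product 0.1440; [3] prior 0.14, lik 0.75, product 0.1050; [4] prior 0.18, lik 0.73, product 0.1314; [5] prior 0.36, lik 0.6, product 0.2160.
Normalizing constant = 0.66080; the posterior for Coin 2 is its product over the sum, 0.1440/0.66080 = 0.218.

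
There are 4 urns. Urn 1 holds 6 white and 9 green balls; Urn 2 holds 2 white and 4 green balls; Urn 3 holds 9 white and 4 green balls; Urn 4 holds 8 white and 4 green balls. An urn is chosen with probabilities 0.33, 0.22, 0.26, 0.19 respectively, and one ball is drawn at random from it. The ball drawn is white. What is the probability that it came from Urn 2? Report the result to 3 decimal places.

Posterior probability ≈ 0.143

Tabulate prior·likelihood by source: [1] prior 0.33, lik 0.4, product 0.1320; [2] prior 0.22, lik 0.3333, product 0.07333; [3] prior 0.26, lik 0.6923, product 0.1800; [4] prior 0.19, lik 0.6667, product 0.1267.
Normalizing constant = 0.51200; the posterior for Urn 2 is its product over the sum, 0.07333/0.51200 = 0.143.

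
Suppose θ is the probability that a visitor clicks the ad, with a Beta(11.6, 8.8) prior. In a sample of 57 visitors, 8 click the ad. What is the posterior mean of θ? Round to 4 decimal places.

Posterior mean ≈ 0.2532

Observing 8 successes and 49 failures updates Beta(11.6, 8.8) by adding the success and failure counts to the two shape parameters: α = 11.6+8 = 19.6, β = 8.8+49 = 57.8.
Posterior mean = α/(α+β) = 19.6/77.4 = 0.2532.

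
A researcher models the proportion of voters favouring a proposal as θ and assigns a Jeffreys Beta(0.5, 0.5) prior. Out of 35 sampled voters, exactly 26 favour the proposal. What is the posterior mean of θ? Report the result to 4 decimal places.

Posterior mean ≈ 0.7361

The binomial likelihood is conjugate to the Beta prior: with 26 successes and 9 failures, the posterior is Beta(0.5+26, 0.5+9) = Beta(26.5, 9.5).
E[θ | data] = 26.5/(26.5+9.5) = 0.7361.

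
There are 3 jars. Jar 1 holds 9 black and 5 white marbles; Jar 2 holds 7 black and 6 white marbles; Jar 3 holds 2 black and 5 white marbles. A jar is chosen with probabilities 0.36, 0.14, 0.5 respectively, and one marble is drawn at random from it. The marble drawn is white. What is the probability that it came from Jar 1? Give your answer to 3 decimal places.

Tabulate prior·likelihood by source: [1] prior 0.36, lik 0.3571, product 0.1286; [2] prior 0.14, lik 0.4615, product 0.06462; [3] prior 0.5, lik 0.7143, product 0.3571.
Normalizing constant = 0.55033; the posterior for Jar 1 is its product over the sum, 0.1286/0.55033 = 0.234.

Posterior probability ≈ 0.234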